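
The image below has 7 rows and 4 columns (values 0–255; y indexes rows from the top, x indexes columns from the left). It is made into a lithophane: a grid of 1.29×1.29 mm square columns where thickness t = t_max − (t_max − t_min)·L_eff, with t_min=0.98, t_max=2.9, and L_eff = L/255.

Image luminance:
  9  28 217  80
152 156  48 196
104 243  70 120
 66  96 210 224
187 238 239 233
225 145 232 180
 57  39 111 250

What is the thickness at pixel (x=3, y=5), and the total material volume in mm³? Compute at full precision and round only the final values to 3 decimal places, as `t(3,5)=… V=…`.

span = t_max - t_min = 2.9 - 0.98 = 1.920
L(3,5) = 180, L_eff = 180/255 = 0.705882
t(3,5) = 2.9 - 1.920·0.705882 = 1.545
Σt over all 7·4 pixels = 21214/425 ≈ 49.9152941
V = pitch²·Σt = 1.29²·21214/425 = 83.064

t(3,5)=1.545 V=83.064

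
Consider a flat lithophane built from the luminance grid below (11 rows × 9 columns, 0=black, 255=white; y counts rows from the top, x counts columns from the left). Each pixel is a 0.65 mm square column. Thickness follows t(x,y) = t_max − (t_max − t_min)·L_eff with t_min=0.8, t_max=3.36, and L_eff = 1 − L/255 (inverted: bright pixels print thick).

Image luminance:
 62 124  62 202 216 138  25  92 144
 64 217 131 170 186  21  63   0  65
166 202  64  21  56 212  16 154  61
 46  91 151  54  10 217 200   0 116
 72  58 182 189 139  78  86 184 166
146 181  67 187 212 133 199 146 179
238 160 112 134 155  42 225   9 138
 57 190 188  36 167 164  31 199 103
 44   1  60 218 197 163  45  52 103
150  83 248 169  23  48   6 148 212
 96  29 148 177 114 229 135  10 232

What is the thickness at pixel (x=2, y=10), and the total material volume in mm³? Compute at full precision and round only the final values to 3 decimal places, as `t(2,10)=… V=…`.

span = t_max - t_min = 3.36 - 0.8 = 2.560
L(2,10) = 148, L_eff = 1 - 148/255 = 0.419608 (inverted)
t(2,10) = 3.36 - 2.560·0.419608 = 2.286
Σt over all 11·9 pixels = 1267204/6375 ≈ 198.7770980
V = pitch²·Σt = 0.65²·1267204/6375 = 83.983

t(2,10)=2.286 V=83.983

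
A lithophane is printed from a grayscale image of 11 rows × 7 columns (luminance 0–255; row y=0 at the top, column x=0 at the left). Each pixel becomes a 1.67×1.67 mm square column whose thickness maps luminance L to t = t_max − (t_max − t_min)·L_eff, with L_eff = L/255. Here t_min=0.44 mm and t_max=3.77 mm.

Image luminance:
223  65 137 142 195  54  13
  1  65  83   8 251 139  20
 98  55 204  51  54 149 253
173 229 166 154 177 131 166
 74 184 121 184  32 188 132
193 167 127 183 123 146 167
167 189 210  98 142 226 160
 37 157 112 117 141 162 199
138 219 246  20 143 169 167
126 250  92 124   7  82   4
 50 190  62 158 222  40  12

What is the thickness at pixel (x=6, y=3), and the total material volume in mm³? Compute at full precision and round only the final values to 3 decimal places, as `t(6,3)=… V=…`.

span = t_max - t_min = 3.77 - 0.44 = 3.330
L(6,3) = 166, L_eff = 166/255 = 0.650980
t(6,3) = 3.77 - 3.330·0.650980 = 1.602
Σt over all 11·7 pixels = 158.2
V = pitch²·Σt = 1.67²·158.2 = 441.204

t(6,3)=1.602 V=441.204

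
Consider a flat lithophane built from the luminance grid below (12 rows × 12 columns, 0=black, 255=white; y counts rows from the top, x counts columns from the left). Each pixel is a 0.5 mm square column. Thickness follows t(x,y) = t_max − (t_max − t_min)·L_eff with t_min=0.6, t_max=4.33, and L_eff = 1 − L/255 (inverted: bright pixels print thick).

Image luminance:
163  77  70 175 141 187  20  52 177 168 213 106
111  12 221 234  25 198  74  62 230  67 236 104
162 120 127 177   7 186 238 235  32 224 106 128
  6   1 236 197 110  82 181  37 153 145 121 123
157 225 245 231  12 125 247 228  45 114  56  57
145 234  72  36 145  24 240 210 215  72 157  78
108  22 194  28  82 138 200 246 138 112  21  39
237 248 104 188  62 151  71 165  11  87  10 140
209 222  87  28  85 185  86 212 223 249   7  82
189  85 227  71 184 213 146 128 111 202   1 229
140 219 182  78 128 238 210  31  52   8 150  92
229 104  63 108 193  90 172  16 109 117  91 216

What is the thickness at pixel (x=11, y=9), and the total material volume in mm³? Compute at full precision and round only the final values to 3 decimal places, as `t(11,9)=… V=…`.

t(11,9)=3.950 V=90.810

span = t_max - t_min = 4.33 - 0.6 = 3.730
L(11,9) = 229, L_eff = 1 - 229/255 = 0.101961 (inverted)
t(11,9) = 4.33 - 3.730·0.101961 = 3.950
Σt over all 12·12 pixels = 4631299/12750 ≈ 363.2391373
V = pitch²·Σt = 0.5²·4631299/12750 = 90.810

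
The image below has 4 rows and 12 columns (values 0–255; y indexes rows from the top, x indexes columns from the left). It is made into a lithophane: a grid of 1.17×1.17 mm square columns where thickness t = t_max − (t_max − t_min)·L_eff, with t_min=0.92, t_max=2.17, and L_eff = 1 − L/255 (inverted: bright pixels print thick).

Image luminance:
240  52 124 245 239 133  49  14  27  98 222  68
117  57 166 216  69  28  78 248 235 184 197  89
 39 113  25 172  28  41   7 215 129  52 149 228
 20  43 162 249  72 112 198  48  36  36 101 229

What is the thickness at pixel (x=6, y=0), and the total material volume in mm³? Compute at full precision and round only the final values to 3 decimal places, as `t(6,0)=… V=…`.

span = t_max - t_min = 2.17 - 0.92 = 1.250
L(6,0) = 49, L_eff = 1 - 49/255 = 0.807843 (inverted)
t(6,0) = 2.17 - 1.250·0.807843 = 1.160
Σt over all 4·12 pixels = 367691/5100 ≈ 72.0962745
V = pitch²·Σt = 1.17²·367691/5100 = 98.693

t(6,0)=1.160 V=98.693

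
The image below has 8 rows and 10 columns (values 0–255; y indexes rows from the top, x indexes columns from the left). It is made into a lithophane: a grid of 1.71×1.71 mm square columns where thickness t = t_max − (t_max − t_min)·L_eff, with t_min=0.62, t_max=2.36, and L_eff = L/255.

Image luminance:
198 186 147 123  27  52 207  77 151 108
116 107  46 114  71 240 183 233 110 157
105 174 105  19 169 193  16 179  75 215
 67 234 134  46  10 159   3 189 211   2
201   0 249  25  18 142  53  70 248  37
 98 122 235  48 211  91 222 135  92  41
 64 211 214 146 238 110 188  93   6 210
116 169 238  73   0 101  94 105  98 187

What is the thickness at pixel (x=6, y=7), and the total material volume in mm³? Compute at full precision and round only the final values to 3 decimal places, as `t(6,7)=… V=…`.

span = t_max - t_min = 2.36 - 0.62 = 1.740
L(6,7) = 94, L_eff = 94/255 = 0.368627
t(6,7) = 2.36 - 1.740·0.368627 = 1.719
Σt over all 8·10 pixels = 513647/4250 ≈ 120.8581176
V = pitch²·Σt = 1.71²·513647/4250 = 353.401

t(6,7)=1.719 V=353.401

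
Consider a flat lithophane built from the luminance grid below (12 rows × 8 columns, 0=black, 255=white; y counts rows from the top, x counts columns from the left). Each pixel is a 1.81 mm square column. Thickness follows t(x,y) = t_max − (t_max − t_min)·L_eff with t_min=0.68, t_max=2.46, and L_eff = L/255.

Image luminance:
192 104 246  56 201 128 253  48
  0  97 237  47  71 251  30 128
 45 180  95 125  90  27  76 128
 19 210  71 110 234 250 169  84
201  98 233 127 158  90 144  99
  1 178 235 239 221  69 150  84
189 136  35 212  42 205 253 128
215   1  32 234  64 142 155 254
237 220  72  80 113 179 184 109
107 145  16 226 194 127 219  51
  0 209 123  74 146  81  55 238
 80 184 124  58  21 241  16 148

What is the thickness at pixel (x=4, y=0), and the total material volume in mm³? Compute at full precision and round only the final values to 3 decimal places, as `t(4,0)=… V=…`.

t(4,0)=1.057 V=483.186

span = t_max - t_min = 2.46 - 0.68 = 1.780
L(4,0) = 201, L_eff = 201/255 = 0.788235
t(4,0) = 2.46 - 1.780·0.788235 = 1.057
Σt over all 12·8 pixels = 1880473/12750 ≈ 147.4880784
V = pitch²·Σt = 1.81²·1880473/12750 = 483.186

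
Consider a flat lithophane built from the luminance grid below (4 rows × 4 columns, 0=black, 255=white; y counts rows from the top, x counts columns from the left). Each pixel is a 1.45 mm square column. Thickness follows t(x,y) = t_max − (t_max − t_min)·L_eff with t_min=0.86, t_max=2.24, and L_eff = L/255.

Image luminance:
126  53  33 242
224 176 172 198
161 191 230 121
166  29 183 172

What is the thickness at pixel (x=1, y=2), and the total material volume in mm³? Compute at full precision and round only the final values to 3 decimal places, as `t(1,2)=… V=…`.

t(1,2)=1.206 V=47.170

span = t_max - t_min = 2.24 - 0.86 = 1.380
L(1,2) = 191, L_eff = 191/255 = 0.749020
t(1,2) = 2.24 - 1.380·0.749020 = 1.206
Σt over all 4·4 pixels = 95349/4250 ≈ 22.4350588
V = pitch²·Σt = 1.45²·95349/4250 = 47.170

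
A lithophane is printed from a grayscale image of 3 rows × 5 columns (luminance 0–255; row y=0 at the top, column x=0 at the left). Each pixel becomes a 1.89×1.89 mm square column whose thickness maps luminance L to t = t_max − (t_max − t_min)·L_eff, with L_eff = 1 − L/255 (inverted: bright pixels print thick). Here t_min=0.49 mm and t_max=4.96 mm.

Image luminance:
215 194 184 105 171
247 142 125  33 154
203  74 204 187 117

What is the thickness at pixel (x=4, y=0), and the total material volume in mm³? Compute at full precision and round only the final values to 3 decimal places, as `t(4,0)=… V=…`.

span = t_max - t_min = 4.96 - 0.49 = 4.470
L(4,0) = 171, L_eff = 1 - 171/255 = 0.329412 (inverted)
t(4,0) = 4.96 - 4.470·0.329412 = 3.488
Σt over all 3·5 pixels = 41337/850 ≈ 48.6317647
V = pitch²·Σt = 1.89²·41337/850 = 173.718

t(4,0)=3.488 V=173.718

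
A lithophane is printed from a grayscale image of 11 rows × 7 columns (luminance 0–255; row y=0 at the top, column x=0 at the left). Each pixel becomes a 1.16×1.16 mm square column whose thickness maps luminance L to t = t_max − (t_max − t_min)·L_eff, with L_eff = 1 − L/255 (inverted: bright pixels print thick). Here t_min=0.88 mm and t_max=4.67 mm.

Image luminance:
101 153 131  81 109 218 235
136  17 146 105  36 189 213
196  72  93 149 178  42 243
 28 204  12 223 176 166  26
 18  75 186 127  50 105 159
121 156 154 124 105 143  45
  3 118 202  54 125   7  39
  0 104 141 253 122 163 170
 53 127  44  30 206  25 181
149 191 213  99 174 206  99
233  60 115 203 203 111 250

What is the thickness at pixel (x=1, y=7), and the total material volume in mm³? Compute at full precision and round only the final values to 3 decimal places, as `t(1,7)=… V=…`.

span = t_max - t_min = 4.67 - 0.88 = 3.790
L(1,7) = 104, L_eff = 1 - 104/255 = 0.592157 (inverted)
t(1,7) = 4.67 - 3.790·0.592157 = 2.426
Σt over all 11·7 pixels = 5411381/25500 ≈ 212.2110196
V = pitch²·Σt = 1.16²·5411381/25500 = 285.551

t(1,7)=2.426 V=285.551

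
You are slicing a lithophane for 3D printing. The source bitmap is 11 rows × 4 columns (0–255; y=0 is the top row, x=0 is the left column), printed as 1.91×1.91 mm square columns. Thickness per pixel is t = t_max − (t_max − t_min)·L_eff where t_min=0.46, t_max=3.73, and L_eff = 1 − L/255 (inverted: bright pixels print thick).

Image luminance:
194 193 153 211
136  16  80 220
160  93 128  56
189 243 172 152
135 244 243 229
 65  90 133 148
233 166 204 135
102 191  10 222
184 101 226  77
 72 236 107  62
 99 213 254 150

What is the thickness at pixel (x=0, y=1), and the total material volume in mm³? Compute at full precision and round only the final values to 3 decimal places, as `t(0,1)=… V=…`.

t(0,1)=2.204 V=388.537

span = t_max - t_min = 3.73 - 0.46 = 3.270
L(0,1) = 136, L_eff = 1 - 136/255 = 0.466667 (inverted)
t(0,1) = 3.73 - 3.270·0.466667 = 2.204
Σt over all 11·4 pixels = 905283/8500 ≈ 106.5038824
V = pitch²·Σt = 1.91²·905283/8500 = 388.537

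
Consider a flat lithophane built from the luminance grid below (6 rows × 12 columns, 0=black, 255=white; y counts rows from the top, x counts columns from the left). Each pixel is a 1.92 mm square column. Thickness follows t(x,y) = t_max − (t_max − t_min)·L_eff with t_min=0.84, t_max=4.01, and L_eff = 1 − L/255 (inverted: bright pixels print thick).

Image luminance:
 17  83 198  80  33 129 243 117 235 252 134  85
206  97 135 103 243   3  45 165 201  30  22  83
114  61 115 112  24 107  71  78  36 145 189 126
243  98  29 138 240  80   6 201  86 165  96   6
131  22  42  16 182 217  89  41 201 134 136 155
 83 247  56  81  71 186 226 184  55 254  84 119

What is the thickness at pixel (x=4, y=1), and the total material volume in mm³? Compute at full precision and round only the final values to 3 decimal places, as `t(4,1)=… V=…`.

span = t_max - t_min = 4.01 - 0.84 = 3.170
L(4,1) = 243, L_eff = 1 - 243/255 = 0.047059 (inverted)
t(4,1) = 4.01 - 3.170·0.047059 = 3.861
Σt over all 6·12 pixels = 166.358
V = pitch²·Σt = 1.92²·166.358 = 613.262

t(4,1)=3.861 V=613.262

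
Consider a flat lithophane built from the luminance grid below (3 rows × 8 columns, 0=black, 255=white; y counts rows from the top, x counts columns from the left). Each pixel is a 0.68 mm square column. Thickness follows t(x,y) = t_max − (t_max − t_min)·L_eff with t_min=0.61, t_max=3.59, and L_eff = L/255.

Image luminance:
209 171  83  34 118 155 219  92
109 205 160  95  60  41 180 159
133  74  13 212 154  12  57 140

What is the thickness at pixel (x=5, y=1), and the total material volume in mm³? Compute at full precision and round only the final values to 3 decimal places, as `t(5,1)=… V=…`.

t(5,1)=3.111 V=24.251

span = t_max - t_min = 3.59 - 0.61 = 2.980
L(5,1) = 41, L_eff = 41/255 = 0.160784
t(5,1) = 3.59 - 2.980·0.160784 = 3.111
Σt over all 3·8 pixels = 26747/510 ≈ 52.4450980
V = pitch²·Σt = 0.68²·26747/510 = 24.251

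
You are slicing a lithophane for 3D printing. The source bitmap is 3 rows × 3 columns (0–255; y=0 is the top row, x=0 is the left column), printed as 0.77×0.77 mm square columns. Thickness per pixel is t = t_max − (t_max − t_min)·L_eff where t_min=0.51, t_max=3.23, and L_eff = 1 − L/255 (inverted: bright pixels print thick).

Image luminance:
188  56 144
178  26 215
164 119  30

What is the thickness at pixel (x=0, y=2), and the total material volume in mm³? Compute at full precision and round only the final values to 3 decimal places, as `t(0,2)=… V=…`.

span = t_max - t_min = 3.23 - 0.51 = 2.720
L(0,2) = 164, L_eff = 1 - 164/255 = 0.356863 (inverted)
t(0,2) = 3.23 - 2.720·0.356863 = 2.259
Σt over all 3·3 pixels = 4961/300 ≈ 16.5366667
V = pitch²·Σt = 0.77²·4961/300 = 9.805

t(0,2)=2.259 V=9.805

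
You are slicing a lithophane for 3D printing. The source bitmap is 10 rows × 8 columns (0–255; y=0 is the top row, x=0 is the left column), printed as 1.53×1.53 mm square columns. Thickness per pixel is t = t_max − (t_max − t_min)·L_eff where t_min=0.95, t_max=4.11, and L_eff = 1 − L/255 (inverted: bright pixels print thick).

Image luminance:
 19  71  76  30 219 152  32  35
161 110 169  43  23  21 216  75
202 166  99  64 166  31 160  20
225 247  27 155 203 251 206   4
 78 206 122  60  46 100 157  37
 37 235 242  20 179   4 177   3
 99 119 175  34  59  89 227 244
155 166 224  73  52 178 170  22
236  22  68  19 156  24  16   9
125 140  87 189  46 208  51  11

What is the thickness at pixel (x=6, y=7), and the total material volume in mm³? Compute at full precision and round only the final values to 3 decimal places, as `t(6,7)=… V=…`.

t(6,7)=3.057 V=435.332

span = t_max - t_min = 4.11 - 0.95 = 3.160
L(6,7) = 170, L_eff = 1 - 170/255 = 0.333333 (inverted)
t(6,7) = 4.11 - 3.160·0.333333 = 3.057
Σt over all 10·8 pixels = 185.968
V = pitch²·Σt = 1.53²·185.968 = 435.332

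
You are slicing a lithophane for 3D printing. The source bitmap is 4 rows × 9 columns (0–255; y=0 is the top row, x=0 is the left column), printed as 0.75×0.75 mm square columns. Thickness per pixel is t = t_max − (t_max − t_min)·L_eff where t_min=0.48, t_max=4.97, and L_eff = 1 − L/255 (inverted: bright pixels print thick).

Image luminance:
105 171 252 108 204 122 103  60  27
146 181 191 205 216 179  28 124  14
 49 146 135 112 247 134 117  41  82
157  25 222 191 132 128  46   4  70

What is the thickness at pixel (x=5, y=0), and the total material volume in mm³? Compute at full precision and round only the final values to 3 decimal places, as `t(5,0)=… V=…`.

t(5,0)=2.628 V=54.032

span = t_max - t_min = 4.97 - 0.48 = 4.490
L(5,0) = 122, L_eff = 1 - 122/255 = 0.521569 (inverted)
t(5,0) = 4.97 - 4.490·0.521569 = 2.628
Σt over all 4·9 pixels = 1224733/12750 ≈ 96.0574902
V = pitch²·Σt = 0.75²·1224733/12750 = 54.032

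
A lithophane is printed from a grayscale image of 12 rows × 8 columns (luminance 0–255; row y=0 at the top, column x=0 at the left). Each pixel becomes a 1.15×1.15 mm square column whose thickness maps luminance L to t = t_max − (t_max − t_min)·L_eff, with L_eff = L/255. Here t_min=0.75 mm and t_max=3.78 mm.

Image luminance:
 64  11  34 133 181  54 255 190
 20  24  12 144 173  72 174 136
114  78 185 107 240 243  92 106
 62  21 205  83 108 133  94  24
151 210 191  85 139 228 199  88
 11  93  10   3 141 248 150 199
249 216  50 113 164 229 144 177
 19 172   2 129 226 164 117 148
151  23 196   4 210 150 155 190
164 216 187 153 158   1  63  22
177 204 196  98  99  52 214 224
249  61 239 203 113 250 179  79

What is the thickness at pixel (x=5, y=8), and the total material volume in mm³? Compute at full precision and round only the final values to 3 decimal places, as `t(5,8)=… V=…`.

span = t_max - t_min = 3.78 - 0.75 = 3.030
L(5,8) = 150, L_eff = 150/255 = 0.588235
t(5,8) = 3.78 - 3.030·0.588235 = 1.998
Σt over all 12·8 pixels = 1800063/8500 ≈ 211.7721176
V = pitch²·Σt = 1.15²·1800063/8500 = 280.069

t(5,8)=1.998 V=280.069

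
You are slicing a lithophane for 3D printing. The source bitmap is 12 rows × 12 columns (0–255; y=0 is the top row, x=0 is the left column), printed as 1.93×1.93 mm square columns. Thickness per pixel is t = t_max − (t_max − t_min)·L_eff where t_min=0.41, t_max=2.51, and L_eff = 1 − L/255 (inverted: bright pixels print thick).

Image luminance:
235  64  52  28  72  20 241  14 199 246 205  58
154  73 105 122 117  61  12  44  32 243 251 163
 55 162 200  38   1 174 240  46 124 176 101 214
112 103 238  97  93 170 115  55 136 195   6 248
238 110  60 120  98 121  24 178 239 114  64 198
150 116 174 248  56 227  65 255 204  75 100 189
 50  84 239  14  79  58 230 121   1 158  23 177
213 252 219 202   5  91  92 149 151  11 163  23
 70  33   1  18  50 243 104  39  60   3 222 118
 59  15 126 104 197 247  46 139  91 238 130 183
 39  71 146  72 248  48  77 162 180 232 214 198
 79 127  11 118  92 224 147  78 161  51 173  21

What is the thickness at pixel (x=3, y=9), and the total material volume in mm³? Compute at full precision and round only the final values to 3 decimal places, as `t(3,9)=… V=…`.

span = t_max - t_min = 2.51 - 0.41 = 2.100
L(3,9) = 104, L_eff = 1 - 104/255 = 0.592157 (inverted)
t(3,9) = 2.51 - 2.100·0.592157 = 1.266
Σt over all 12·12 pixels = 34737/170 ≈ 204.3352941
V = pitch²·Σt = 1.93²·34737/170 = 761.129

t(3,9)=1.266 V=761.129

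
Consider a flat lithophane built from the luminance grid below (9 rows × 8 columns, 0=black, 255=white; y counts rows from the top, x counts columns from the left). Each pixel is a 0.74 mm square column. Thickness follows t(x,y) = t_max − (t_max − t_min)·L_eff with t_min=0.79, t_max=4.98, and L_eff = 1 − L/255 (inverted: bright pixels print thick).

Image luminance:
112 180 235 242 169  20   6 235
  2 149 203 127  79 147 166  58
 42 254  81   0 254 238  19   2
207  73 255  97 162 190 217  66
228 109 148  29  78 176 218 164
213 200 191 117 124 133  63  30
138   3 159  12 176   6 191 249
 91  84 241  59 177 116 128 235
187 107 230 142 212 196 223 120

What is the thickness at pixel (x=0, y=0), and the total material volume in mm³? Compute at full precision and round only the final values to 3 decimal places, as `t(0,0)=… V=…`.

t(0,0)=2.630 V=121.036

span = t_max - t_min = 4.98 - 0.79 = 4.190
L(0,0) = 112, L_eff = 1 - 112/255 = 0.560784 (inverted)
t(0,0) = 4.98 - 4.190·0.560784 = 2.630
Σt over all 9·8 pixels = 7515/34 ≈ 221.0294118
V = pitch²·Σt = 0.74²·7515/34 = 121.036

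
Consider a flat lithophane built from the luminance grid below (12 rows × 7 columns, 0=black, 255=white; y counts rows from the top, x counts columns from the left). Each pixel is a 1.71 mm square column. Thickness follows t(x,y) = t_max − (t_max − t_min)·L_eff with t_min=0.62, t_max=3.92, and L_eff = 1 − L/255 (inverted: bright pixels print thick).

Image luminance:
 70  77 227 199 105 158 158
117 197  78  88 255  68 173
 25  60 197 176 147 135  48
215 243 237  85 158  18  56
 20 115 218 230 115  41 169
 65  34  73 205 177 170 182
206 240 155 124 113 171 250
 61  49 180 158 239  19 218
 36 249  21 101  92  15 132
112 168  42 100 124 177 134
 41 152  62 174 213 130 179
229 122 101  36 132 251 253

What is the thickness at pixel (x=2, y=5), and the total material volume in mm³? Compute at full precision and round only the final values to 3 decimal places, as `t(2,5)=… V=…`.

t(2,5)=1.565 V=581.597

span = t_max - t_min = 3.92 - 0.62 = 3.300
L(2,5) = 73, L_eff = 1 - 73/255 = 0.713725 (inverted)
t(2,5) = 3.92 - 3.300·0.713725 = 1.565
Σt over all 12·7 pixels = 169063/850 ≈ 198.8976471
V = pitch²·Σt = 1.71²·169063/850 = 581.597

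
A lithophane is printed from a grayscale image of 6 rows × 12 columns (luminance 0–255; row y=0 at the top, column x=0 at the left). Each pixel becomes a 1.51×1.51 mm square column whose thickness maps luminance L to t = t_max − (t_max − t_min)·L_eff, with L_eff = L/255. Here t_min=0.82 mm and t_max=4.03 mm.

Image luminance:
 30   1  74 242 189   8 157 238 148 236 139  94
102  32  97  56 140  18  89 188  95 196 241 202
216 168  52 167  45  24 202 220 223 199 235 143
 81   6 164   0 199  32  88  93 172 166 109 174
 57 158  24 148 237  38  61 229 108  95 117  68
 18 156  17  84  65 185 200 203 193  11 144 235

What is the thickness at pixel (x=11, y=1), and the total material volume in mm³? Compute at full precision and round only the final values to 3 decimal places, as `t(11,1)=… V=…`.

t(11,1)=1.487 V=402.095

span = t_max - t_min = 4.03 - 0.82 = 3.210
L(11,1) = 202, L_eff = 202/255 = 0.792157
t(11,1) = 4.03 - 3.210·0.792157 = 1.487
Σt over all 6·12 pixels = 1498973/8500 ≈ 176.3497647
V = pitch²·Σt = 1.51²·1498973/8500 = 402.095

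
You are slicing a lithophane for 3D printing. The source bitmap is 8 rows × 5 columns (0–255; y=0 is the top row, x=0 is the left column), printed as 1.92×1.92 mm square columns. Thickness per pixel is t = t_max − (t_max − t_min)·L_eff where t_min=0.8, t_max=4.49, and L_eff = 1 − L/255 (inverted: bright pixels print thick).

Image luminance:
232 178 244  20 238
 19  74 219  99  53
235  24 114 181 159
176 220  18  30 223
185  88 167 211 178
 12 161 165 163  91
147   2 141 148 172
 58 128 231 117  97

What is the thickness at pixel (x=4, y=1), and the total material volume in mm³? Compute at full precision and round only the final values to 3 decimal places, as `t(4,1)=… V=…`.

t(4,1)=1.567 V=406.985

span = t_max - t_min = 4.49 - 0.8 = 3.690
L(4,1) = 53, L_eff = 1 - 53/255 = 0.792157 (inverted)
t(4,1) = 4.49 - 3.690·0.792157 = 1.567
Σt over all 8·5 pixels = 469207/4250 ≈ 110.4016471
V = pitch²·Σt = 1.92²·469207/4250 = 406.985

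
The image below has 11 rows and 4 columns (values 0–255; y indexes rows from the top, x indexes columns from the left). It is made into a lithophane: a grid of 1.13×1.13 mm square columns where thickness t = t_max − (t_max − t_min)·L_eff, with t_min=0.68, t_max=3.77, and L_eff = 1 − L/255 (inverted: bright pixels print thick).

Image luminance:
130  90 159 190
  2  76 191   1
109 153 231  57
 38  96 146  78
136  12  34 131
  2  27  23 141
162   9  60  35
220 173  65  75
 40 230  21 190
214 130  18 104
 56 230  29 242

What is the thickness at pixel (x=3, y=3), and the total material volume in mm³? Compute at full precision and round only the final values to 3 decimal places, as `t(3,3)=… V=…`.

t(3,3)=1.625 V=108.700

span = t_max - t_min = 3.77 - 0.68 = 3.090
L(3,3) = 78, L_eff = 1 - 78/255 = 0.694118 (inverted)
t(3,3) = 3.77 - 3.090·0.694118 = 1.625
Σt over all 11·4 pixels = 85.128
V = pitch²·Σt = 1.13²·85.128 = 108.700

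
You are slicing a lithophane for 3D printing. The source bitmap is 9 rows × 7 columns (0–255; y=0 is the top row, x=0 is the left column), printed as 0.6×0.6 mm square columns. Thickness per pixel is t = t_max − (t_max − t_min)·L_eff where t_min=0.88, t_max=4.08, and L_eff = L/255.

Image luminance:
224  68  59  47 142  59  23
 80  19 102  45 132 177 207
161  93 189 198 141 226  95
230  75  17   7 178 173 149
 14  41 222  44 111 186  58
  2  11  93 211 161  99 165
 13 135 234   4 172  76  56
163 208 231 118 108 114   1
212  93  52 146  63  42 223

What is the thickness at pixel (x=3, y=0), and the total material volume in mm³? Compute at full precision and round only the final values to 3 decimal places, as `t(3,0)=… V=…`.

t(3,0)=3.490 V=60.016

span = t_max - t_min = 4.08 - 0.88 = 3.200
L(3,0) = 47, L_eff = 47/255 = 0.184314
t(3,0) = 4.08 - 3.200·0.184314 = 3.490
Σt over all 9·7 pixels = 212558/1275 ≈ 166.7121569
V = pitch²·Σt = 0.6²·212558/1275 = 60.016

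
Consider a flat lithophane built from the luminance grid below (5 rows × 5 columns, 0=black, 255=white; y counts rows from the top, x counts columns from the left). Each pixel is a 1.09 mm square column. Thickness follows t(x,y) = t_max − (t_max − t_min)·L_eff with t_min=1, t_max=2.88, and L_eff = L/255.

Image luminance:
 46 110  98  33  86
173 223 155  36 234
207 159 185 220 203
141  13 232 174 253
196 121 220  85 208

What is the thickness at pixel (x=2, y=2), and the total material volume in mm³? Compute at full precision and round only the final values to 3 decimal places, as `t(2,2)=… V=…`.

t(2,2)=1.516 V=52.161

span = t_max - t_min = 2.88 - 1 = 1.880
L(2,2) = 185, L_eff = 185/255 = 0.725490
t(2,2) = 2.88 - 1.880·0.725490 = 1.516
Σt over all 5·5 pixels = 279883/6375 ≈ 43.9032157
V = pitch²·Σt = 1.09²·279883/6375 = 52.161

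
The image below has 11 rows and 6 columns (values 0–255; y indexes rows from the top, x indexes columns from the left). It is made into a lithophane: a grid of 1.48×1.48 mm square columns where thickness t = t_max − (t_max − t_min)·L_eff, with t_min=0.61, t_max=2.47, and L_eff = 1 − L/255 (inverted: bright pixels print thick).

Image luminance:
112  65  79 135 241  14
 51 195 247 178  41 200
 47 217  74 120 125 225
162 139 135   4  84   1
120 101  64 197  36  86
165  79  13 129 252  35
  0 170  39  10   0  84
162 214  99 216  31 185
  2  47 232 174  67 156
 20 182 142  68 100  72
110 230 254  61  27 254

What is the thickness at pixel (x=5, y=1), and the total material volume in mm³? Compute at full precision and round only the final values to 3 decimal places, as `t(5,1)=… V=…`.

t(5,1)=2.069 V=209.228

span = t_max - t_min = 2.47 - 0.61 = 1.860
L(5,1) = 200, L_eff = 1 - 200/255 = 0.215686 (inverted)
t(5,1) = 2.47 - 1.860·0.215686 = 2.069
Σt over all 11·6 pixels = 405961/4250 ≈ 95.5202353
V = pitch²·Σt = 1.48²·405961/4250 = 209.228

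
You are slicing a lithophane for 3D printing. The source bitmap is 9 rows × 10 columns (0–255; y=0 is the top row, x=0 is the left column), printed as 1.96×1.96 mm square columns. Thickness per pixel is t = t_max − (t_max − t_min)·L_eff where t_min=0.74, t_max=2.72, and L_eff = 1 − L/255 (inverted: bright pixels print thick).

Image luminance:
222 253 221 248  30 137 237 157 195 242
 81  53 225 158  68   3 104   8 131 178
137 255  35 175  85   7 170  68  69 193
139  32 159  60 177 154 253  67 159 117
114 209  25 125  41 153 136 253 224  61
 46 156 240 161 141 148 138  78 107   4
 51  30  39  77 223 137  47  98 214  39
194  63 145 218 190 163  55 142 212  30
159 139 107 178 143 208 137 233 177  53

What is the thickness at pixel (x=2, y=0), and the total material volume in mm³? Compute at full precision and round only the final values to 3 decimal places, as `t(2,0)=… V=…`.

span = t_max - t_min = 2.72 - 0.74 = 1.980
L(2,0) = 221, L_eff = 1 - 221/255 = 0.133333 (inverted)
t(2,0) = 2.72 - 1.980·0.133333 = 2.456
Σt over all 9·10 pixels = 676509/4250 ≈ 159.1785882
V = pitch²·Σt = 1.96²·676509/4250 = 611.500

t(2,0)=2.456 V=611.500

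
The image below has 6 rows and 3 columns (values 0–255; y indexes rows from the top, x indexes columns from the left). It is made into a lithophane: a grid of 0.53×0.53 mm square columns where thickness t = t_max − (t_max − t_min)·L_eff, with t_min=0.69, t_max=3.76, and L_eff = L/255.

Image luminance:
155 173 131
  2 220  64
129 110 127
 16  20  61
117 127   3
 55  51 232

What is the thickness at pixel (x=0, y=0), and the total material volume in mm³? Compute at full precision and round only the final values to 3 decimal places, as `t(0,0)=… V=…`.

t(0,0)=1.894 V=12.948

span = t_max - t_min = 3.76 - 0.69 = 3.070
L(0,0) = 155, L_eff = 155/255 = 0.607843
t(0,0) = 3.76 - 3.070·0.607843 = 1.894
Σt over all 6·3 pixels = 1175389/25500 ≈ 46.0936863
V = pitch²·Σt = 0.53²·1175389/25500 = 12.948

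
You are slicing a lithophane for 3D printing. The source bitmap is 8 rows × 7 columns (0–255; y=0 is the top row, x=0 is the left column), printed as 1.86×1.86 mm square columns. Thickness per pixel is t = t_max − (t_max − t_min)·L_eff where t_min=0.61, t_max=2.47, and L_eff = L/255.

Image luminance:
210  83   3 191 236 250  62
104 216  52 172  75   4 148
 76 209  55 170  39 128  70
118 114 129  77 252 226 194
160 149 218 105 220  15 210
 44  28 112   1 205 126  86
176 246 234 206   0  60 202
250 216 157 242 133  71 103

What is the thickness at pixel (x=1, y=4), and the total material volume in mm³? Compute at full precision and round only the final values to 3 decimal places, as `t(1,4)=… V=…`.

t(1,4)=1.383 V=285.789

span = t_max - t_min = 2.47 - 0.61 = 1.860
L(1,4) = 149, L_eff = 149/255 = 0.584314
t(1,4) = 2.47 - 1.860·0.584314 = 1.383
Σt over all 8·7 pixels = 175541/2125 ≈ 82.6075294
V = pitch²·Σt = 1.86²·175541/2125 = 285.789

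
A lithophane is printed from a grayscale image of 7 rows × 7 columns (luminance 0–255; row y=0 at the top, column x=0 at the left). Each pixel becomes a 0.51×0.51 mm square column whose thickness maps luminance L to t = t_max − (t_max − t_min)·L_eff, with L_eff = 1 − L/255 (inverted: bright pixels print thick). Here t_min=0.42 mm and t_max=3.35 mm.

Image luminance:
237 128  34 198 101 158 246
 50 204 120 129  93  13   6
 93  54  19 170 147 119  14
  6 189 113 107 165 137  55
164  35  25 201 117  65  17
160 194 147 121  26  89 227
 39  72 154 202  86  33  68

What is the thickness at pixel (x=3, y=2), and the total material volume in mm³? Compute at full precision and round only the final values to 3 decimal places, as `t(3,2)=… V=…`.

t(3,2)=2.373 V=21.333

span = t_max - t_min = 3.35 - 0.42 = 2.930
L(3,2) = 170, L_eff = 1 - 170/255 = 0.333333 (inverted)
t(3,2) = 3.35 - 2.930·0.333333 = 2.373
Σt over all 7·7 pixels = 2091461/25500 ≈ 82.0180784
V = pitch²·Σt = 0.51²·2091461/25500 = 21.333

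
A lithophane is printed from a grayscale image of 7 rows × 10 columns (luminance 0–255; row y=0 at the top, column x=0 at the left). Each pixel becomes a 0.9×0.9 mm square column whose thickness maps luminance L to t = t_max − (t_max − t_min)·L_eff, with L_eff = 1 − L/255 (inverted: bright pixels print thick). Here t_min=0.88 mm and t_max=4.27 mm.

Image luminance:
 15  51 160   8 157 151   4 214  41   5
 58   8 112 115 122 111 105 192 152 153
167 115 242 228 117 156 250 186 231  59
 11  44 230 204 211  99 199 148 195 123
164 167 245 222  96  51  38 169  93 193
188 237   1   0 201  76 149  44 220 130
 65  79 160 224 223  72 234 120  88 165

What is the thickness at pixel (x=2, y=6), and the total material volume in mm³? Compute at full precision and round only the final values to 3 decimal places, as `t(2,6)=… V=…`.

t(2,6)=3.007 V=149.642

span = t_max - t_min = 4.27 - 0.88 = 3.390
L(2,6) = 160, L_eff = 1 - 160/255 = 0.372549 (inverted)
t(2,6) = 4.27 - 3.390·0.372549 = 3.007
Σt over all 7·10 pixels = 1570319/8500 ≈ 184.7434118
V = pitch²·Σt = 0.9²·1570319/8500 = 149.642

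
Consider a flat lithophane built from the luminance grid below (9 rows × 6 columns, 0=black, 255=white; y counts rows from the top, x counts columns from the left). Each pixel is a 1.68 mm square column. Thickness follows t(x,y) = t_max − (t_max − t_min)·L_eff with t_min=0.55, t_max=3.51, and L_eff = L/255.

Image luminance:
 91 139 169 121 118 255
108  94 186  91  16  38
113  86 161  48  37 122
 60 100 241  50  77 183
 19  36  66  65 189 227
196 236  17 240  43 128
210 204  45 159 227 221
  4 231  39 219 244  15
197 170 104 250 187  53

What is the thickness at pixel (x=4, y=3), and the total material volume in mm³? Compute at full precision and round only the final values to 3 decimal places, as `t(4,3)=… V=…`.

span = t_max - t_min = 3.51 - 0.55 = 2.960
L(4,3) = 77, L_eff = 77/255 = 0.301961
t(4,3) = 3.51 - 2.960·0.301961 = 2.616
Σt over all 9·6 pixels = 18517/170 ≈ 108.9235294
V = pitch²·Σt = 1.68²·18517/170 = 307.426

t(4,3)=2.616 V=307.426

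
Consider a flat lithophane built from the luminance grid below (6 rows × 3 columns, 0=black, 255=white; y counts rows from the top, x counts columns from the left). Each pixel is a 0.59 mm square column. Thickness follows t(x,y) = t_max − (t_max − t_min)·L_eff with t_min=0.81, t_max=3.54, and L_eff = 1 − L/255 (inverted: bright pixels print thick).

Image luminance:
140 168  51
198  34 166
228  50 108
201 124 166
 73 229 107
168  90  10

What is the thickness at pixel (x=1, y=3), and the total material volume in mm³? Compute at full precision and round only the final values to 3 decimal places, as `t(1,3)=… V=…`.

t(1,3)=2.138 V=13.688

span = t_max - t_min = 3.54 - 0.81 = 2.730
L(1,3) = 124, L_eff = 1 - 124/255 = 0.513725 (inverted)
t(1,3) = 3.54 - 2.730·0.513725 = 2.138
Σt over all 6·3 pixels = 334231/8500 ≈ 39.3212941
V = pitch²·Σt = 0.59²·334231/8500 = 13.688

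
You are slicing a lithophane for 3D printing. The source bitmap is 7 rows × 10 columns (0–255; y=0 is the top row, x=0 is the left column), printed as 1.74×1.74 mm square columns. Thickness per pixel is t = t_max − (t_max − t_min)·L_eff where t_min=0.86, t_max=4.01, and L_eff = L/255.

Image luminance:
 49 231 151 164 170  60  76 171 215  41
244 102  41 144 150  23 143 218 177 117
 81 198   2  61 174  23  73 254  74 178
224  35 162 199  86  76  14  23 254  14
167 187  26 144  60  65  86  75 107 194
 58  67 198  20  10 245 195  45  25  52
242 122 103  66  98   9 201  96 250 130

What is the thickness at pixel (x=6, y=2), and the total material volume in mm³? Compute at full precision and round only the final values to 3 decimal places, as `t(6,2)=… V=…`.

span = t_max - t_min = 4.01 - 0.86 = 3.150
L(6,2) = 73, L_eff = 73/255 = 0.286275
t(6,2) = 4.01 - 3.150·0.286275 = 3.108
Σt over all 7·10 pixels = 60851/340 ≈ 178.9735294
V = pitch²·Σt = 1.74²·60851/340 = 541.860

t(6,2)=3.108 V=541.860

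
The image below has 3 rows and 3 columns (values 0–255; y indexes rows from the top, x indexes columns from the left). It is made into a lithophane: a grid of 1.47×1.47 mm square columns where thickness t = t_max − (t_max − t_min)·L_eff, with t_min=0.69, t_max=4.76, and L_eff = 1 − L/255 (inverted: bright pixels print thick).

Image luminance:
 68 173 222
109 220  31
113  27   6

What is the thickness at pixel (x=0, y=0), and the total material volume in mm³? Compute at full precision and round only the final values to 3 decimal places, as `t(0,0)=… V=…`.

t(0,0)=1.775 V=46.840

span = t_max - t_min = 4.76 - 0.69 = 4.070
L(0,0) = 68, L_eff = 1 - 68/255 = 0.733333 (inverted)
t(0,0) = 4.76 - 4.070·0.733333 = 1.775
Σt over all 3·3 pixels = 21.676
V = pitch²·Σt = 1.47²·21.676 = 46.840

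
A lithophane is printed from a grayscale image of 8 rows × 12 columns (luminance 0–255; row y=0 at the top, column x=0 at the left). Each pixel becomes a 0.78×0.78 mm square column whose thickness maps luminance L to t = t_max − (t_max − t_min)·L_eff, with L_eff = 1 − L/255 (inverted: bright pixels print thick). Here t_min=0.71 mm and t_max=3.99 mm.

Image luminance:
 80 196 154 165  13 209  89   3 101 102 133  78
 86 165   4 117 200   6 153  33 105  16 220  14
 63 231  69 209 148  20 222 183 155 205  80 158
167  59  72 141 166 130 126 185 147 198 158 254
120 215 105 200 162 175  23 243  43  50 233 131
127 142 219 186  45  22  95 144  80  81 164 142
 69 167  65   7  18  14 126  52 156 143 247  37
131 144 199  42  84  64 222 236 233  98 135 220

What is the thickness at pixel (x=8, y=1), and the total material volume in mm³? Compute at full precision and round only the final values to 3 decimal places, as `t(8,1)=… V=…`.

span = t_max - t_min = 3.99 - 0.71 = 3.280
L(8,1) = 105, L_eff = 1 - 105/255 = 0.588235 (inverted)
t(8,1) = 3.99 - 3.280·0.588235 = 2.061
Σt over all 8·12 pixels = 1422128/6375 ≈ 223.0789020
V = pitch²·Σt = 0.78²·1422128/6375 = 135.721

t(8,1)=2.061 V=135.721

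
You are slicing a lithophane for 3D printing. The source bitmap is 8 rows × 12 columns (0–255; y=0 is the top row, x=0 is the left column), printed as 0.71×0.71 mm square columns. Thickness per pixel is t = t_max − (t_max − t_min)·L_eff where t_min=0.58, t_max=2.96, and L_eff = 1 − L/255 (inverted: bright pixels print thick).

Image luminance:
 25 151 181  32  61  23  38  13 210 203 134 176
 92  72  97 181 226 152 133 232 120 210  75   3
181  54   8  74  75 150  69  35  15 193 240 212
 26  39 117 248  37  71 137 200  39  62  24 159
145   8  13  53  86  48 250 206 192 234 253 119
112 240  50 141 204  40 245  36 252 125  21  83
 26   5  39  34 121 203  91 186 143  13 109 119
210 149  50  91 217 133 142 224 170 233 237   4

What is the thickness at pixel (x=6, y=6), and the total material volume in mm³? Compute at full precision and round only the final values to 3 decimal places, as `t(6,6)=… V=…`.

t(6,6)=1.429 V=81.752

span = t_max - t_min = 2.96 - 0.58 = 2.380
L(6,6) = 91, L_eff = 1 - 91/255 = 0.643137 (inverted)
t(6,6) = 2.96 - 2.380·0.643137 = 1.429
Σt over all 8·12 pixels = 12163/75 ≈ 162.1733333
V = pitch²·Σt = 0.71²·12163/75 = 81.752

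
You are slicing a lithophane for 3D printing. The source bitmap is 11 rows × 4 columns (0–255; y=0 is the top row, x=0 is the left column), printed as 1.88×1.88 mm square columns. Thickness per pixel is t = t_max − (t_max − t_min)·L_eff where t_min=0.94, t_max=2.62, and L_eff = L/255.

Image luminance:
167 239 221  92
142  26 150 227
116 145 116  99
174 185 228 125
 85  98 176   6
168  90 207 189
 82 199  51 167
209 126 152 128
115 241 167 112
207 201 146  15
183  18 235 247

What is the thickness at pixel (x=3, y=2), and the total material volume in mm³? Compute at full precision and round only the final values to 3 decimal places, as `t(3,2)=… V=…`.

span = t_max - t_min = 2.62 - 0.94 = 1.680
L(3,2) = 99, L_eff = 99/255 = 0.388235
t(3,2) = 2.62 - 1.680·0.388235 = 1.968
Σt over all 11·4 pixels = 154362/2125 ≈ 72.6409412
V = pitch²·Σt = 1.88²·154362/2125 = 256.742

t(3,2)=1.968 V=256.742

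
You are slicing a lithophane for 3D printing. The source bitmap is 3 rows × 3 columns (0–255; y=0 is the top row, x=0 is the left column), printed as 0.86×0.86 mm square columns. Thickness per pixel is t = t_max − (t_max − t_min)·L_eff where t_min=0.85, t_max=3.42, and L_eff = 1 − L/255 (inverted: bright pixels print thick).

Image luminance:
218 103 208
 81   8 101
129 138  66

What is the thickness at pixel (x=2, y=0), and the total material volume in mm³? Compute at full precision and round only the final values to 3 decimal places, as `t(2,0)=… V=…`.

span = t_max - t_min = 3.42 - 0.85 = 2.570
L(2,0) = 208, L_eff = 1 - 208/255 = 0.184314 (inverted)
t(2,0) = 3.42 - 2.570·0.184314 = 2.946
Σt over all 3·3 pixels = 465439/25500 ≈ 18.2525098
V = pitch²·Σt = 0.86²·465439/25500 = 13.500

t(2,0)=2.946 V=13.500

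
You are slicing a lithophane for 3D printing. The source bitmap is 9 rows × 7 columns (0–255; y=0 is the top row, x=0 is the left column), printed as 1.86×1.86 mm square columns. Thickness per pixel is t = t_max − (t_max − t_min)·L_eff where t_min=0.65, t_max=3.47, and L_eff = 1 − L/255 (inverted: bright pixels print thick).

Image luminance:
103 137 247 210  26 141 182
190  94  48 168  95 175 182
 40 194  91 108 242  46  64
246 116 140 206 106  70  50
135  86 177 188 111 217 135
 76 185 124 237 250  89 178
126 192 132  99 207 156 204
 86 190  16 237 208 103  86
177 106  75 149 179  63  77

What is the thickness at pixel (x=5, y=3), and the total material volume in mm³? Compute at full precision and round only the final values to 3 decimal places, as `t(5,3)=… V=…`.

span = t_max - t_min = 3.47 - 0.65 = 2.820
L(5,3) = 70, L_eff = 1 - 70/255 = 0.725490 (inverted)
t(5,3) = 3.47 - 2.820·0.725490 = 1.424
Σt over all 9·7 pixels = 1172737/8500 ≈ 137.9690588
V = pitch²·Σt = 1.86²·1172737/8500 = 477.318

t(5,3)=1.424 V=477.318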